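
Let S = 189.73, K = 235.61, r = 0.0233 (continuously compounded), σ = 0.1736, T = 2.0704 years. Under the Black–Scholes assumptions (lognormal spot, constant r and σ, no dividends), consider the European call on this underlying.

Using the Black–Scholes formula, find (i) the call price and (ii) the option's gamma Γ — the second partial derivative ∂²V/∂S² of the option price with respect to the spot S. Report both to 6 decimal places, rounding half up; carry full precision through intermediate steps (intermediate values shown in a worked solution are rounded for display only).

price = 7.663664
Γ = 0.007240

σ√T = 0.1736·√2.0704 = 0.249791
d₁ = (ln(S/K) + (r+σ²/2)T) / (σ√T) = (ln(189.73/235.61) + (0.0233+0.1736²/2)·2.0704) / 0.249791 = (-0.216576 + 0.079438) / 0.249791 = -0.549010
d₂ = d₁ − σ√T = -0.549010 − 0.249791 = -0.798801
e^{−rT} = e^{−0.0233·2.0704} = 0.952905
N(d₁) = 0.291499,  N(d₂) = 0.212203
Call price V = S·N(d₁) − K·e^{−rT}·N(d₂) = 55.306159 − 47.642495 = 7.663664
φ(d₁) = (1/√(2π))·e^{−d₁²/2} = 0.343130
Γ = φ(d₁) / (S·σ·√T) = 0.007240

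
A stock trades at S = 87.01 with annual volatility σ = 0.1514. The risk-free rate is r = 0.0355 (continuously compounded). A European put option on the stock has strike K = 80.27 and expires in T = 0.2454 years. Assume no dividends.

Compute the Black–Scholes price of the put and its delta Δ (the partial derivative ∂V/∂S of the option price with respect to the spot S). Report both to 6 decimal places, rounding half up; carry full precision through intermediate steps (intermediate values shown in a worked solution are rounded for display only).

price = 0.356332
Δ = -0.109596

σ√T = 0.1514·√0.2454 = 0.075000
d₁ = (ln(S/K) + (r+σ²/2)T) / (σ√T) = (ln(87.01/80.27) + (0.0355+0.1514²/2)·0.2454) / 0.075000 = (0.080627 + 0.011524) / 0.075000 = 1.228679
d₂ = d₁ − σ√T = 1.228679 − 0.075000 = 1.153679
e^{−rT} = e^{−0.0355·0.2454} = 0.991326
N(−d₁) = 0.109596,  N(−d₂) = 0.124316
Put price V = K·e^{−rT}·N(−d₂) − S·N(−d₁) = 9.892287 − 9.535956 = 0.356332
Δ = −N(−d₁) = -0.109596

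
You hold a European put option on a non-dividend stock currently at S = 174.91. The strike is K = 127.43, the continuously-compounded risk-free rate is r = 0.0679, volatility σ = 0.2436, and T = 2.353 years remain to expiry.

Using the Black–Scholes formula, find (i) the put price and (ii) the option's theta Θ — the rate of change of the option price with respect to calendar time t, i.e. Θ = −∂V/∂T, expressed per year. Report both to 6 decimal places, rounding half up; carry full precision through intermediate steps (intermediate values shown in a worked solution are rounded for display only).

σ√T = 0.2436·√2.353 = 0.373670
d₁ = (ln(S/K) + (r+σ²/2)T) / (σ√T) = (ln(174.91/127.43) + (0.0679+0.2436²/2)·2.353) / 0.373670 = (0.316704 + 0.229583) / 0.373670 = 1.461952
d₂ = d₁ − σ√T = 1.461952 − 0.373670 = 1.088282
e^{−rT} = e^{−0.0679·2.353} = 0.852341
N(−d₁) = 0.071877,  N(−d₂) = 0.138235
Put price V = K·e^{−rT}·N(−d₂) − S·N(−d₁) = 15.014259 − 12.572033 = 2.442226
φ(d₁) = (1/√(2π))·e^{−d₁²/2} = 0.137025
Θ = −S·φ(d₁)·σ/(2√T) + r·K·e^{−rT}·N(−d₂) = −1.903055 + 1.019468 = -0.883587

price = 2.442226
Θ = -0.883587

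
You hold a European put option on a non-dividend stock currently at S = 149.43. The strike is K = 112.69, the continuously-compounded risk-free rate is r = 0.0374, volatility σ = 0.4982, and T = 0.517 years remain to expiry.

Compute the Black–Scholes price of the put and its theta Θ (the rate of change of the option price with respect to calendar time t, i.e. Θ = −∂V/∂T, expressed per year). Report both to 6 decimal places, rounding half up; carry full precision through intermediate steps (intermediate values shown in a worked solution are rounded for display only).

σ√T = 0.4982·√0.517 = 0.358219
d₁ = (ln(S/K) + (r+σ²/2)T) / (σ√T) = (ln(149.43/112.69) + (0.0374+0.4982²/2)·0.517) / 0.358219 = (0.282187 + 0.083496) / 0.358219 = 1.020838
d₂ = d₁ − σ√T = 1.020838 − 0.358219 = 0.662618
e^{−rT} = e^{−0.0374·0.517} = 0.980850
N(−d₁) = 0.153666,  N(−d₂) = 0.253788
Put price V = K·e^{−rT}·N(−d₂) − S·N(−d₁) = 28.051641 − 22.962268 = 5.089373
φ(d₁) = (1/√(2π))·e^{−d₁²/2} = 0.236929
Θ = −S·φ(d₁)·σ/(2√T) + r·K·e^{−rT}·N(−d₂) = −12.265498 + 1.049131 = -11.216366

price = 5.089373
Θ = -11.216366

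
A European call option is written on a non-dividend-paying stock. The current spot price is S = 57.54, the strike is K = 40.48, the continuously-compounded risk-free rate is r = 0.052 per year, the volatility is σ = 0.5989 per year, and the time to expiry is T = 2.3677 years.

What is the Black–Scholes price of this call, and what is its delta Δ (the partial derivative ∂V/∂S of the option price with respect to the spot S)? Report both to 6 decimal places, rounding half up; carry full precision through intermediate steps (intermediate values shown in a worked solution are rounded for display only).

price = 29.400360
Δ = 0.835464

σ√T = 0.5989·√2.3677 = 0.921547
d₁ = (ln(S/K) + (r+σ²/2)T) / (σ√T) = (ln(57.54/40.48) + (0.052+0.5989²/2)·2.3677) / 0.921547 = (0.351672 + 0.547745) / 0.921547 = 0.975986
d₂ = d₁ − σ√T = 0.975986 − 0.921547 = 0.054439
e^{−rT} = e^{−0.052·2.3677} = 0.884157
N(d₁) = 0.835464,  N(d₂) = 0.521707
Call price V = S·N(d₁) − K·e^{−rT}·N(d₂) = 48.072619 − 18.672259 = 29.400360
Δ = N(d₁) = 0.835464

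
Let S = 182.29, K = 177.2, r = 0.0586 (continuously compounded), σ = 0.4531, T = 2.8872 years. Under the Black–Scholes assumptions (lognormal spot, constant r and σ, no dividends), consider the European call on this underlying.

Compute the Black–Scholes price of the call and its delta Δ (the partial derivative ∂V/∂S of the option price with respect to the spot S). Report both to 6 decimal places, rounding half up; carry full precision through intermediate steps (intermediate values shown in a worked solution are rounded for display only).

price = 67.619030
Δ = 0.739397

σ√T = 0.4531·√2.8872 = 0.769897
d₁ = (ln(S/K) + (r+σ²/2)T) / (σ√T) = (ln(182.29/177.2) + (0.0586+0.4531²/2)·2.8872) / 0.769897 = (0.028320 + 0.465560) / 0.769897 = 0.641489
d₂ = d₁ − σ√T = 0.641489 − 0.769897 = -0.128408
e^{−rT} = e^{−0.0586·2.8872} = 0.844349
N(d₁) = 0.739397,  N(d₂) = 0.448913
Call price V = S·N(d₁) − K·e^{−rT}·N(d₂) = 134.784762 − 67.165731 = 67.619030
Δ = N(d₁) = 0.739397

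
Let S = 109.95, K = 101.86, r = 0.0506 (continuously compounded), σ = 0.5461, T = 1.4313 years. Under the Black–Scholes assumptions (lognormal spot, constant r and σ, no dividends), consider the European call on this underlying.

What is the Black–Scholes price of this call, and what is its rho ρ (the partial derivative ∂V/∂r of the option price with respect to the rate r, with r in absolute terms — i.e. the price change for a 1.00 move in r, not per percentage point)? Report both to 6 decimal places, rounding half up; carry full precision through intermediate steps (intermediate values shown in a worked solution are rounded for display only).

price = 34.464314
ρ = 62.464963

σ√T = 0.5461·√1.4313 = 0.653337
d₁ = (ln(S/K) + (r+σ²/2)T) / (σ√T) = (ln(109.95/101.86) + (0.0506+0.5461²/2)·1.4313) / 0.653337 = (0.076426 + 0.285849) / 0.653337 = 0.554499
d₂ = d₁ − σ√T = 0.554499 − 0.653337 = -0.098838
e^{−rT} = e^{−0.0506·1.4313} = 0.930137
N(d₁) = 0.710381,  N(d₂) = 0.460633
Call price V = S·N(d₁) − K·e^{−rT}·N(d₂) = 78.106431 − 43.642118 = 34.464314
ρ = K·T·e^{−rT}·N(d₂) = 62.464963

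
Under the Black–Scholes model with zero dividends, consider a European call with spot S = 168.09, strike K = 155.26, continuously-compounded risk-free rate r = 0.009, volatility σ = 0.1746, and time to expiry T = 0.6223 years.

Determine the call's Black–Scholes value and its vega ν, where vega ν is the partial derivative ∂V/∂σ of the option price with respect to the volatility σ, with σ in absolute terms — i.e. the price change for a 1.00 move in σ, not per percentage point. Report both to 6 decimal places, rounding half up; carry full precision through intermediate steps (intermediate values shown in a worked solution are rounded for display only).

σ√T = 0.1746·√0.6223 = 0.137735
d₁ = (ln(S/K) + (r+σ²/2)T) / (σ√T) = (ln(168.09/155.26) + (0.009+0.1746²/2)·0.6223) / 0.137735 = (0.079398 + 0.015086) / 0.137735 = 0.685988
d₂ = d₁ − σ√T = 0.685988 − 0.137735 = 0.548253
e^{−rT} = e^{−0.009·0.6223} = 0.994415
N(d₁) = 0.753640,  N(d₂) = 0.708241
Call price V = S·N(d₁) − K·e^{−rT}·N(d₂) = 126.679313 − 109.347368 = 17.331945
φ(d₁) = (1/√(2π))·e^{−d₁²/2} = 0.315301
ν = S·φ(d₁)·√T = 41.808701

price = 17.331945
ν = 41.808701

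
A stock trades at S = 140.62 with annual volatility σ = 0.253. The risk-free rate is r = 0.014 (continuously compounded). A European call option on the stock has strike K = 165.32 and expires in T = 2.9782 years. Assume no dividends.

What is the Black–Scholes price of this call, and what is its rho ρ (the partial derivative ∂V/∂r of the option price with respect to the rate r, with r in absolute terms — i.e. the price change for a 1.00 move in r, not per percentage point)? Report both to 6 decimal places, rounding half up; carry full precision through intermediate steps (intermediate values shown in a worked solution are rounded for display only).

price = 17.832577
ρ = 146.799115

σ√T = 0.253·√2.9782 = 0.436614
d₁ = (ln(S/K) + (r+σ²/2)T) / (σ√T) = (ln(140.62/165.32) + (0.014+0.253²/2)·2.9782) / 0.436614 = (-0.161822 + 0.137011) / 0.436614 = -0.056826
d₂ = d₁ − σ√T = -0.056826 − 0.436614 = -0.493440
e^{−rT} = e^{−0.014·2.9782} = 0.959162
N(d₁) = 0.477342,  N(d₂) = 0.310851
Call price V = S·N(d₁) − K·e^{−rT}·N(d₂) = 67.123798 − 49.291221 = 17.832577
ρ = K·T·e^{−rT}·N(d₂) = 146.799115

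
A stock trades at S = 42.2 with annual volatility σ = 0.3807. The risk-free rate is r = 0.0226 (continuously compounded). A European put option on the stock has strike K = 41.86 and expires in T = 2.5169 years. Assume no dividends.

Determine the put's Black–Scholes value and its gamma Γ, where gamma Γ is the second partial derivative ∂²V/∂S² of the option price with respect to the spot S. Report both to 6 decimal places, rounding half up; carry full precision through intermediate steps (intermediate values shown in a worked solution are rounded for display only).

price = 8.427646
Γ = 0.014393

σ√T = 0.3807·√2.5169 = 0.603971
d₁ = (ln(S/K) + (r+σ²/2)T) / (σ√T) = (ln(42.2/41.86) + (0.0226+0.3807²/2)·2.5169) / 0.603971 = (0.008090 + 0.239272) / 0.603971 = 0.409559
d₂ = d₁ − σ√T = 0.409559 − 0.603971 = -0.194412
e^{−rT} = e^{−0.0226·2.5169} = 0.944706
N(−d₁) = 0.341065,  N(−d₂) = 0.577073
Put price V = K·e^{−rT}·N(−d₂) − S·N(−d₁) = 22.820575 − 14.392929 = 8.427646
φ(d₁) = (1/√(2π))·e^{−d₁²/2} = 0.366848
Γ = φ(d₁) / (S·σ·√T) = 0.014393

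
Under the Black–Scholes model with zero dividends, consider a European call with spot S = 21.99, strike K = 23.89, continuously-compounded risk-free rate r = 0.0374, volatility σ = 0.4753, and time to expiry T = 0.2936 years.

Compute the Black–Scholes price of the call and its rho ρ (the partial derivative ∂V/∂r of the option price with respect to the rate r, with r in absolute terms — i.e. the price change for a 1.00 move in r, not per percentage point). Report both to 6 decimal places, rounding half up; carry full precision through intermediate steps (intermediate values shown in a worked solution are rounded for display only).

σ√T = 0.4753·√0.2936 = 0.257541
d₁ = (ln(S/K) + (r+σ²/2)T) / (σ√T) = (ln(21.99/23.89) + (0.0374+0.4753²/2)·0.2936) / 0.257541 = (-0.082872 + 0.044144) / 0.257541 = -0.150376
d₂ = d₁ − σ√T = -0.150376 − 0.257541 = -0.407917
e^{−rT} = e^{−0.0374·0.2936} = 0.989079
N(d₁) = 0.440234,  N(d₂) = 0.341667
Call price V = S·N(d₁) − K·e^{−rT}·N(d₂) = 9.680746 − 8.073297 = 1.607449
ρ = K·T·e^{−rT}·N(d₂) = 2.370320

price = 1.607449
ρ = 2.370320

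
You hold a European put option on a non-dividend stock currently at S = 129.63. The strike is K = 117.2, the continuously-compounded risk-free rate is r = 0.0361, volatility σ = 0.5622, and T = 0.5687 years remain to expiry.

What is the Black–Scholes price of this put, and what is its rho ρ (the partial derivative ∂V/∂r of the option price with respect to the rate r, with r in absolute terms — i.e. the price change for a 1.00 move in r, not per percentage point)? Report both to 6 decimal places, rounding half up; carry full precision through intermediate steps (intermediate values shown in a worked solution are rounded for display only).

σ√T = 0.5622·√0.5687 = 0.423967
d₁ = (ln(S/K) + (r+σ²/2)T) / (σ√T) = (ln(129.63/117.2) + (0.0361+0.5622²/2)·0.5687) / 0.423967 = (0.100802 + 0.110404) / 0.423967 = 0.498167
d₂ = d₁ − σ√T = 0.498167 − 0.423967 = 0.074200
e^{−rT} = e^{−0.0361·0.5687} = 0.979679
N(−d₁) = 0.309183,  N(−d₂) = 0.470426
Put price V = K·e^{−rT}·N(−d₂) − S·N(−d₁) = 54.013534 − 40.079410 = 13.934124
ρ = −K·T·e^{−rT}·N(−d₂) = -30.717497

price = 13.934124
ρ = -30.717497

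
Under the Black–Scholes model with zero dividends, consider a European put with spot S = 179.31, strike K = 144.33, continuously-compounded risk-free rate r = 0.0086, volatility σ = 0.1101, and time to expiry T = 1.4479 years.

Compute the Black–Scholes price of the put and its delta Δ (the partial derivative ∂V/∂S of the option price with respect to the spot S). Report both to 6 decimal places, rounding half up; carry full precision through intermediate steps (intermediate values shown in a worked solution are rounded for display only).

σ√T = 0.1101·√1.4479 = 0.132482
d₁ = (ln(S/K) + (r+σ²/2)T) / (σ√T) = (ln(179.31/144.33) + (0.0086+0.1101²/2)·1.4479) / 0.132482 = (0.217014 + 0.021228) / 0.132482 = 1.798294
d₂ = d₁ − σ√T = 1.798294 − 0.132482 = 1.665812
e^{−rT} = e^{−0.0086·1.4479} = 0.987625
N(−d₁) = 0.036065,  N(−d₂) = 0.047875
Put price V = K·e^{−rT}·N(−d₂) − S·N(−d₁) = 6.824348 − 6.466849 = 0.357499
Δ = −N(−d₁) = -0.036065

price = 0.357499
Δ = -0.036065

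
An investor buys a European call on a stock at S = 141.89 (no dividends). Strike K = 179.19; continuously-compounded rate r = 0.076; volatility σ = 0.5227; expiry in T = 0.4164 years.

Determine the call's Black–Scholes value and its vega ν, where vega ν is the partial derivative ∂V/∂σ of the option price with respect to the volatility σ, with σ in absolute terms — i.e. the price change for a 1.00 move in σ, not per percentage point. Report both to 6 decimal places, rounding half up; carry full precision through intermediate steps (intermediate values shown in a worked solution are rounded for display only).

price = 8.888075
ν = 33.308995

σ√T = 0.5227·√0.4164 = 0.337293
d₁ = (ln(S/K) + (r+σ²/2)T) / (σ√T) = (ln(141.89/179.19) + (0.076+0.5227²/2)·0.4164) / 0.337293 = (-0.233395 + 0.088530) / 0.337293 = -0.429492
d₂ = d₁ − σ√T = -0.429492 − 0.337293 = -0.766785
e^{−rT} = e^{−0.076·0.4164} = 0.968849
N(d₁) = 0.333783,  N(d₂) = 0.221605
Call price V = S·N(d₁) − K·e^{−rT}·N(d₂) = 47.360423 − 38.472349 = 8.888075
φ(d₁) = (1/√(2π))·e^{−d₁²/2} = 0.363793
ν = S·φ(d₁)·√T = 33.308995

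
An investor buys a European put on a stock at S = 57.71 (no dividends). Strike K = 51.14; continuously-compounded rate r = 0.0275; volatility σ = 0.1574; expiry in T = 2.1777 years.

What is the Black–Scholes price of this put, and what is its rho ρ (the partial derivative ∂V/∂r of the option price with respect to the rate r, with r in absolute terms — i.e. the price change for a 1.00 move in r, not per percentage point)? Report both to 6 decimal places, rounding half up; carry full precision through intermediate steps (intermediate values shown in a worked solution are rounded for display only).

σ√T = 0.1574·√2.1777 = 0.232276
d₁ = (ln(S/K) + (r+σ²/2)T) / (σ√T) = (ln(57.71/51.14) + (0.0275+0.1574²/2)·2.1777) / 0.232276 = (0.120863 + 0.086863) / 0.232276 = 0.894309
d₂ = d₁ − σ√T = 0.894309 − 0.232276 = 0.662033
e^{−rT} = e^{−0.0275·2.1777} = 0.941871
N(−d₁) = 0.185578,  N(−d₂) = 0.253975
Put price V = K·e^{−rT}·N(−d₂) − S·N(−d₁) = 12.233285 − 10.709723 = 1.523562
ρ = −K·T·e^{−rT}·N(−d₂) = -26.640424

price = 1.523562
ρ = -26.640424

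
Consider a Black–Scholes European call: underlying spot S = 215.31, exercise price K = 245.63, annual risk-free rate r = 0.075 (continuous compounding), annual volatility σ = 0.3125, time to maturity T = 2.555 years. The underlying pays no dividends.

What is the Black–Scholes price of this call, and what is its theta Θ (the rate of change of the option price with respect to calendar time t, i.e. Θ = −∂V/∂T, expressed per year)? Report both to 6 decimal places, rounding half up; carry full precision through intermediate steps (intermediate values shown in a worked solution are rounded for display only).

price = 47.776814
Θ = -14.661037

σ√T = 0.3125·√2.555 = 0.499511
d₁ = (ln(S/K) + (r+σ²/2)T) / (σ√T) = (ln(215.31/245.63) + (0.075+0.3125²/2)·2.555) / 0.499511 = (-0.131747 + 0.316381) / 0.499511 = 0.369628
d₂ = d₁ − σ√T = 0.369628 − 0.499511 = -0.129884
e^{−rT} = e^{−0.075·2.555} = 0.825616
N(d₁) = 0.644170,  N(d₂) = 0.448329
Call price V = S·N(d₁) − K·e^{−rT}·N(d₂) = 138.696267 − 90.919453 = 47.776814
φ(d₁) = (1/√(2π))·e^{−d₁²/2} = 0.372600
Θ = −S·φ(d₁)·σ/(2√T) − r·K·e^{−rT}·N(d₂) = −7.842078 − 6.818959 = -14.661037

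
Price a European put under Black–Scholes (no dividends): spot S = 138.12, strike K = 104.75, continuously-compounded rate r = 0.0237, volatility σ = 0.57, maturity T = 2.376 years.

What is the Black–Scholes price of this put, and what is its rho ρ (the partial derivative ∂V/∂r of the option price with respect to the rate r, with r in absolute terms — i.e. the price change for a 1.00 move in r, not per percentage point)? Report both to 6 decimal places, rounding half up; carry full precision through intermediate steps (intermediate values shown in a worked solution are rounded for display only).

price = 23.353603
ρ = -123.300387

σ√T = 0.57·√2.376 = 0.878614
d₁ = (ln(S/K) + (r+σ²/2)T) / (σ√T) = (ln(138.12/104.75) + (0.0237+0.57²/2)·2.376) / 0.878614 = (0.276546 + 0.442292) / 0.878614 = 0.818151
d₂ = d₁ − σ√T = 0.818151 − 0.878614 = -0.060463
e^{−rT} = e^{−0.0237·2.376} = 0.945245
N(−d₁) = 0.206636,  N(−d₂) = 0.524107
Put price V = K·e^{−rT}·N(−d₂) − S·N(−d₁) = 51.894102 − 28.540499 = 23.353603
ρ = −K·T·e^{−rT}·N(−d₂) = -123.300387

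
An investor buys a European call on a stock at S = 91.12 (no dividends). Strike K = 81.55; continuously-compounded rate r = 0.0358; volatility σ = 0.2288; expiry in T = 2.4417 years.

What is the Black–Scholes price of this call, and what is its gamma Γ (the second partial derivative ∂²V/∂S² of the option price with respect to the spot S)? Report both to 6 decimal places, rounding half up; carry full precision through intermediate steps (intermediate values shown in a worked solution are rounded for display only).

σ√T = 0.2288·√2.4417 = 0.357522
d₁ = (ln(S/K) + (r+σ²/2)T) / (σ√T) = (ln(91.12/81.55) + (0.0358+0.2288²/2)·2.4417) / 0.357522 = (0.110961 + 0.151324) / 0.357522 = 0.733619
d₂ = d₁ − σ√T = 0.733619 − 0.357522 = 0.376098
e^{−rT} = e^{−0.0358·2.4417} = 0.916299
N(d₁) = 0.768410,  N(d₂) = 0.646578
Call price V = S·N(d₁) − K·e^{−rT}·N(d₂) = 70.017482 − 48.314990 = 21.702492
φ(d₁) = (1/√(2π))·e^{−d₁²/2} = 0.304819
Γ = φ(d₁) / (S·σ·√T) = 0.009357

price = 21.702492
Γ = 0.009357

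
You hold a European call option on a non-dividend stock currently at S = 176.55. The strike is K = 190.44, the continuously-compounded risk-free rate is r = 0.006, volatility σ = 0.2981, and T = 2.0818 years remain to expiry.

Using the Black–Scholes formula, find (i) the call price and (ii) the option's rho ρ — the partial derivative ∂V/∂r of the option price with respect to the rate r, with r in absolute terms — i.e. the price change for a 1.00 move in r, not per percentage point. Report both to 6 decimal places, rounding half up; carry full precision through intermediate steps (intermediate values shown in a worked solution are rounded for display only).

price = 25.610271
ρ = 140.421265

σ√T = 0.2981·√2.0818 = 0.430112
d₁ = (ln(S/K) + (r+σ²/2)T) / (σ√T) = (ln(176.55/190.44) + (0.006+0.2981²/2)·2.0818) / 0.430112 = (-0.075733 + 0.104989) / 0.430112 = 0.068019
d₂ = d₁ − σ√T = 0.068019 − 0.430112 = -0.362093
e^{−rT} = e^{−0.006·2.0818} = 0.987587
N(d₁) = 0.527115,  N(d₂) = 0.358641
Call price V = S·N(d₁) − K·e^{−rT}·N(d₂) = 93.062122 − 67.451852 = 25.610271
ρ = K·T·e^{−rT}·N(d₂) = 140.421265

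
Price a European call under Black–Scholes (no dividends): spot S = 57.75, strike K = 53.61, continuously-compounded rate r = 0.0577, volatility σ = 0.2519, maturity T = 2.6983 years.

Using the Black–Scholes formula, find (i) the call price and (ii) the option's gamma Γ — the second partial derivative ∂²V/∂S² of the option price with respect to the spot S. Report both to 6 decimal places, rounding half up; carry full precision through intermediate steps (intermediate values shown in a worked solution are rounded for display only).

σ√T = 0.2519·√2.6983 = 0.413784
d₁ = (ln(S/K) + (r+σ²/2)T) / (σ√T) = (ln(57.75/53.61) + (0.0577+0.2519²/2)·2.6983) / 0.413784 = (0.074388 + 0.241300) / 0.413784 = 0.762930
d₂ = d₁ − σ√T = 0.762930 − 0.413784 = 0.349147
e^{−rT} = e^{−0.0577·2.6983} = 0.855823
N(d₁) = 0.777248,  N(d₂) = 0.636510
Call price V = S·N(d₁) − K·e^{−rT}·N(d₂) = 44.886045 − 29.203520 = 15.682526
φ(d₁) = (1/√(2π))·e^{−d₁²/2} = 0.298206
Γ = φ(d₁) / (S·σ·√T) = 0.012479

price = 15.682526
Γ = 0.012479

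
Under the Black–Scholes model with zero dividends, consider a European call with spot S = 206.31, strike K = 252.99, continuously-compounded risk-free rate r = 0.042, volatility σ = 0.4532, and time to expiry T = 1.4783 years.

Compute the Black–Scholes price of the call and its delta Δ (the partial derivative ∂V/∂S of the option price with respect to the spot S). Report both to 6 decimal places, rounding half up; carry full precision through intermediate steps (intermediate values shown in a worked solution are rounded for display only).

σ√T = 0.4532·√1.4783 = 0.551025
d₁ = (ln(S/K) + (r+σ²/2)T) / (σ√T) = (ln(206.31/252.99) + (0.042+0.4532²/2)·1.4783) / 0.551025 = (-0.203970 + 0.213903) / 0.551025 = 0.018026
d₂ = d₁ − σ√T = 0.018026 − 0.551025 = -0.532999
e^{−rT} = e^{−0.042·1.4783} = 0.939800
N(d₁) = 0.507191,  N(d₂) = 0.297017
Call price V = S·N(d₁) − K·e^{−rT}·N(d₂) = 104.638556 − 70.618771 = 34.019786
Δ = N(d₁) = 0.507191

price = 34.019786
Δ = 0.507191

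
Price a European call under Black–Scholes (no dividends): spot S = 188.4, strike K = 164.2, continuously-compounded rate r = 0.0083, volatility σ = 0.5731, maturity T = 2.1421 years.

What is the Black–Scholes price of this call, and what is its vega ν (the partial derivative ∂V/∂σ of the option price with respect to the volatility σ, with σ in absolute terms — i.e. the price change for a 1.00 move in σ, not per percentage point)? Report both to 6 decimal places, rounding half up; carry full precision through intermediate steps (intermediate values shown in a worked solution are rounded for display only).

price = 71.299484
ν = 91.635146

σ√T = 0.5731·√2.1421 = 0.838784
d₁ = (ln(S/K) + (r+σ²/2)T) / (σ√T) = (ln(188.4/164.2) + (0.0083+0.5731²/2)·2.1421) / 0.838784 = (0.137482 + 0.369559) / 0.838784 = 0.604495
d₂ = d₁ − σ√T = 0.604495 − 0.838784 = -0.234289
e^{−rT} = e^{−0.0083·2.1421} = 0.982378
N(d₁) = 0.727243,  N(d₂) = 0.407380
Call price V = S·N(d₁) − K·e^{−rT}·N(d₂) = 137.012542 − 65.713058 = 71.299484
φ(d₁) = (1/√(2π))·e^{−d₁²/2} = 0.332324
ν = S·φ(d₁)·√T = 91.635146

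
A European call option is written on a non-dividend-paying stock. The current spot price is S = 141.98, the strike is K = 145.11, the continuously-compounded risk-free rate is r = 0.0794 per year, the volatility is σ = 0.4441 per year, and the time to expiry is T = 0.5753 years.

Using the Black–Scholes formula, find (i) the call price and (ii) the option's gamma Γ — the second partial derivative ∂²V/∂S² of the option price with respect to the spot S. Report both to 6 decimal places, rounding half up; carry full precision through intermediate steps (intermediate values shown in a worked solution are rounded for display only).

price = 20.486953
Γ = 0.008106

σ√T = 0.4441·√0.5753 = 0.336843
d₁ = (ln(S/K) + (r+σ²/2)T) / (σ√T) = (ln(141.98/145.11) + (0.0794+0.4441²/2)·0.5753) / 0.336843 = (-0.021806 + 0.102411) / 0.336843 = 0.239294
d₂ = d₁ − σ√T = 0.239294 − 0.336843 = -0.097549
e^{−rT} = e^{−0.0794·0.5753} = 0.955349
N(d₁) = 0.594561,  N(d₂) = 0.461145
Call price V = S·N(d₁) − K·e^{−rT}·N(d₂) = 84.415810 − 63.928857 = 20.486953
φ(d₁) = (1/√(2π))·e^{−d₁²/2} = 0.387682
Γ = φ(d₁) / (S·σ·√T) = 0.008106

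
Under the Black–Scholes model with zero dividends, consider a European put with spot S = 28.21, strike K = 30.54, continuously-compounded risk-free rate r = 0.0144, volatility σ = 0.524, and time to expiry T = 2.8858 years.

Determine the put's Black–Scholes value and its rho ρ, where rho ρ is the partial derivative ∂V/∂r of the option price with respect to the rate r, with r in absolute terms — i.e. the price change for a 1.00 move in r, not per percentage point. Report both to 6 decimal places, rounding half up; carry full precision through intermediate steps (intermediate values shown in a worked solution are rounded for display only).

price = 10.435366
ρ = -58.087872

σ√T = 0.524·√2.8858 = 0.890152
d₁ = (ln(S/K) + (r+σ²/2)T) / (σ√T) = (ln(28.21/30.54) + (0.0144+0.524²/2)·2.8858) / 0.890152 = (-0.079361 + 0.437741) / 0.890152 = 0.402606
d₂ = d₁ − σ√T = 0.402606 − 0.890152 = -0.487547
e^{−rT} = e^{−0.0144·2.8858} = 0.959296
N(−d₁) = 0.343619,  N(−d₂) = 0.687065
Put price V = K·e^{−rT}·N(−d₂) − S·N(−d₁) = 20.128863 − 9.693496 = 10.435366
ρ = −K·T·e^{−rT}·N(−d₂) = -58.087872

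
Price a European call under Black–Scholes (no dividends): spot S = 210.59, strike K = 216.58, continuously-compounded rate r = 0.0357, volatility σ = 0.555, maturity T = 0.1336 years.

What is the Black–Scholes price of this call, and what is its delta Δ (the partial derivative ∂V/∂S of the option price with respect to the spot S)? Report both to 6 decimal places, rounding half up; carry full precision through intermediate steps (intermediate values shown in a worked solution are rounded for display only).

σ√T = 0.555·√0.1336 = 0.202860
d₁ = (ln(S/K) + (r+σ²/2)T) / (σ√T) = (ln(210.59/216.58) + (0.0357+0.555²/2)·0.1336) / 0.202860 = (-0.028047 + 0.025346) / 0.202860 = -0.013316
d₂ = d₁ − σ√T = -0.013316 − 0.202860 = -0.216176
e^{−rT} = e^{−0.0357·0.1336} = 0.995242
N(d₁) = 0.494688,  N(d₂) = 0.414425
Call price V = S·N(d₁) − K·e^{−rT}·N(d₂) = 104.176310 − 89.329158 = 14.847152
Δ = N(d₁) = 0.494688

price = 14.847152
Δ = 0.494688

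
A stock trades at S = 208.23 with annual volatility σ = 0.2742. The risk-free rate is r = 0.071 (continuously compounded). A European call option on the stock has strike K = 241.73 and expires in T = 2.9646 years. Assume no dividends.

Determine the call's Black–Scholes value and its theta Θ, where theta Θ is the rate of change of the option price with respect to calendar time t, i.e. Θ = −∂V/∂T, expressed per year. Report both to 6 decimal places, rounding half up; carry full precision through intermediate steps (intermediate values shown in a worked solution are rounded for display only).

price = 44.205920
Θ = -12.550874

σ√T = 0.2742·√2.9646 = 0.472118
d₁ = (ln(S/K) + (r+σ²/2)T) / (σ√T) = (ln(208.23/241.73) + (0.071+0.2742²/2)·2.9646) / 0.472118 = (-0.149178 + 0.321934) / 0.472118 = 0.365917
d₂ = d₁ − σ√T = 0.365917 − 0.472118 = -0.106201
e^{−rT} = e^{−0.071·2.9646} = 0.810190
N(d₁) = 0.642787,  N(d₂) = 0.457712
Call price V = S·N(d₁) − K·e^{−rT}·N(d₂) = 133.847453 − 89.641533 = 44.205920
φ(d₁) = (1/√(2π))·e^{−d₁²/2} = 0.373108
Θ = −S·φ(d₁)·σ/(2√T) − r·K·e^{−rT}·N(d₂) = −6.186325 − 6.364549 = -12.550874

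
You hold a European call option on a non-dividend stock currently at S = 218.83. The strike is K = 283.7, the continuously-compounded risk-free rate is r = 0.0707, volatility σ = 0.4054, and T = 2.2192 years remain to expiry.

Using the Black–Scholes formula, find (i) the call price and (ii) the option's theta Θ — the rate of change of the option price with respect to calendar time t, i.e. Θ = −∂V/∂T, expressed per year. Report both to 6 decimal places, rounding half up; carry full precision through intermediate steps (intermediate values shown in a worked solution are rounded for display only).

σ√T = 0.4054·√2.2192 = 0.603924
d₁ = (ln(S/K) + (r+σ²/2)T) / (σ√T) = (ln(218.83/283.7) + (0.0707+0.4054²/2)·2.2192) / 0.603924 = (-0.259622 + 0.339259) / 0.603924 = 0.131866
d₂ = d₁ − σ√T = 0.131866 − 0.603924 = -0.472057
e^{−rT} = e^{−0.0707·2.2192} = 0.854792
N(d₁) = 0.552455,  N(d₂) = 0.318443
Call price V = S·N(d₁) − K·e^{−rT}·N(d₂) = 120.893713 − 77.223814 = 43.669900
φ(d₁) = (1/√(2π))·e^{−d₁²/2} = 0.395489
Θ = −S·φ(d₁)·σ/(2√T) − r·K·e^{−rT}·N(d₂) = −11.775966 − 5.459724 = -17.235690

price = 43.669900
Θ = -17.235690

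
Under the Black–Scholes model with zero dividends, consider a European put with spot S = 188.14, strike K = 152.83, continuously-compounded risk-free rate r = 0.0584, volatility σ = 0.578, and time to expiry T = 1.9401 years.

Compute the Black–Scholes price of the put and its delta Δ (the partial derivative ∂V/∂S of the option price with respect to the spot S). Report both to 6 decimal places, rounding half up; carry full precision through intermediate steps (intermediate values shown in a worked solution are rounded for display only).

price = 28.647719
Δ = -0.211433

σ√T = 0.578·√1.9401 = 0.805082
d₁ = (ln(S/K) + (r+σ²/2)T) / (σ√T) = (ln(188.14/152.83) + (0.0584+0.578²/2)·1.9401) / 0.805082 = (0.207860 + 0.437380) / 0.805082 = 0.801459
d₂ = d₁ − σ√T = 0.801459 − 0.805082 = -0.003622
e^{−rT} = e^{−0.0584·1.9401} = 0.892881
N(−d₁) = 0.211433,  N(−d₂) = 0.501445
Put price V = K·e^{−rT}·N(−d₂) − S·N(−d₁) = 68.426700 − 39.778981 = 28.647719
Δ = −N(−d₁) = -0.211433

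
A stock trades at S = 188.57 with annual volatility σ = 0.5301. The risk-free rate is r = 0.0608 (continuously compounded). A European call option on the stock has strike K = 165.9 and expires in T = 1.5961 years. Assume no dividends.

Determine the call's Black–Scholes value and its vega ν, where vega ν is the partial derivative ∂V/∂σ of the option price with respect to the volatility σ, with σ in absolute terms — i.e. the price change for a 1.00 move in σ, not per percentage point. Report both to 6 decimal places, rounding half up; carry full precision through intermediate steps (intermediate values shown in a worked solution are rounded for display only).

σ√T = 0.5301·√1.5961 = 0.669712
d₁ = (ln(S/K) + (r+σ²/2)T) / (σ√T) = (ln(188.57/165.9) + (0.0608+0.5301²/2)·1.5961) / 0.669712 = (0.128084 + 0.321300) / 0.669712 = 0.671011
d₂ = d₁ − σ√T = 0.671011 − 0.669712 = 0.001299
e^{−rT} = e^{−0.0608·1.5961} = 0.907517
N(d₁) = 0.748893,  N(d₂) = 0.500518
Call price V = S·N(d₁) − K·e^{−rT}·N(d₂) = 141.218792 − 75.356581 = 65.862212
φ(d₁) = (1/√(2π))·e^{−d₁²/2} = 0.318521
ν = S·φ(d₁)·√T = 75.882381

price = 65.862212
ν = 75.882381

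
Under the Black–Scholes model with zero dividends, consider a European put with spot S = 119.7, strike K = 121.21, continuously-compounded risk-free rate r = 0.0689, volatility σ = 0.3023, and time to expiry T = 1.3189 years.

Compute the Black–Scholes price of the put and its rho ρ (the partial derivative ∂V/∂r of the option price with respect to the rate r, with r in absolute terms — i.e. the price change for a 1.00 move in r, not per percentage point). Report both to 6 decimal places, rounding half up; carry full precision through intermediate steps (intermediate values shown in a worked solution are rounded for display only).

σ√T = 0.3023·√1.3189 = 0.347172
d₁ = (ln(S/K) + (r+σ²/2)T) / (σ√T) = (ln(119.7/121.21) + (0.0689+0.3023²/2)·1.3189) / 0.347172 = (-0.012536 + 0.151136) / 0.347172 = 0.399227
d₂ = d₁ − σ√T = 0.399227 − 0.347172 = 0.052056
e^{−rT} = e^{−0.0689·1.3189} = 0.913134
N(−d₁) = 0.344863,  N(−d₂) = 0.479242
Put price V = K·e^{−rT}·N(−d₂) − S·N(−d₁) = 53.043016 − 41.280094 = 11.762922
ρ = −K·T·e^{−rT}·N(−d₂) = -69.958434

price = 11.762922
ρ = -69.958434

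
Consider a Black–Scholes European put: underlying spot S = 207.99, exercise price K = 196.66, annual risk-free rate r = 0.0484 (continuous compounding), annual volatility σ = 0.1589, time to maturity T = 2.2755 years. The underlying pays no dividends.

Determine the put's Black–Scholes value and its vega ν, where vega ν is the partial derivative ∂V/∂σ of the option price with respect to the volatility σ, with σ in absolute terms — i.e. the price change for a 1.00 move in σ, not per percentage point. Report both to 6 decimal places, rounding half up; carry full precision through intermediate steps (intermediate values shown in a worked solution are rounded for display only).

σ√T = 0.1589·√2.2755 = 0.239697
d₁ = (ln(S/K) + (r+σ²/2)T) / (σ√T) = (ln(207.99/196.66) + (0.0484+0.1589²/2)·2.2755) / 0.239697 = (0.056014 + 0.138861) / 0.239697 = 0.813007
d₂ = d₁ − σ√T = 0.813007 − 0.239697 = 0.573310
e^{−rT} = e^{−0.0484·2.2755} = 0.895714
N(−d₁) = 0.208107,  N(−d₂) = 0.283217
Put price V = K·e^{−rT}·N(−d₂) − S·N(−d₁) = 49.889066 − 43.284197 = 6.604869
φ(d₁) = (1/√(2π))·e^{−d₁²/2} = 0.286669
ν = S·φ(d₁)·√T = 89.941677

price = 6.604869
ν = 89.941677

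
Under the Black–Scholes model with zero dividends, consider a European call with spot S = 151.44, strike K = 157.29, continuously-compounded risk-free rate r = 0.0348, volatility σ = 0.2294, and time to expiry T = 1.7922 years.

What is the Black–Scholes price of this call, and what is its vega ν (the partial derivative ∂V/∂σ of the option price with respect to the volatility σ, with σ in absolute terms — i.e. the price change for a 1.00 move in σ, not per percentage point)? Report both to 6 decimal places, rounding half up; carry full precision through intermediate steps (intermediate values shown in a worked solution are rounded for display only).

σ√T = 0.2294·√1.7922 = 0.307105
d₁ = (ln(S/K) + (r+σ²/2)T) / (σ√T) = (ln(151.44/157.29) + (0.0348+0.2294²/2)·1.7922) / 0.307105 = (-0.037902 + 0.109525) / 0.307105 = 0.233222
d₂ = d₁ − σ√T = 0.233222 − 0.307105 = -0.073883
e^{−rT} = e^{−0.0348·1.7922} = 0.939537
N(d₁) = 0.592205,  N(d₂) = 0.470552
Call price V = S·N(d₁) − K·e^{−rT}·N(d₂) = 89.683583 − 69.537991 = 20.145592
φ(d₁) = (1/√(2π))·e^{−d₁²/2} = 0.388239
ν = S·φ(d₁)·√T = 78.710514

price = 20.145592
ν = 78.710514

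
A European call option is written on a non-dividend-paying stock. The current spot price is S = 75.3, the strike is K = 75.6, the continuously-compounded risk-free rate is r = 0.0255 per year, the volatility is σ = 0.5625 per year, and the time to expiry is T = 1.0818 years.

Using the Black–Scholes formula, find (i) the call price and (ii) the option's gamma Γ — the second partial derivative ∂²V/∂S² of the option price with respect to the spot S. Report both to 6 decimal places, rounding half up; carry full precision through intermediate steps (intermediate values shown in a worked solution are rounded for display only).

price = 18.017647
Γ = 0.008568

σ√T = 0.5625·√1.0818 = 0.585054
d₁ = (ln(S/K) + (r+σ²/2)T) / (σ√T) = (ln(75.3/75.6) + (0.0255+0.5625²/2)·1.0818) / 0.585054 = (-0.003976 + 0.198730) / 0.585054 = 0.332882
d₂ = d₁ − σ√T = 0.332882 − 0.585054 = -0.252172
e^{−rT} = e^{−0.0255·1.0818} = 0.972791
N(d₁) = 0.630388,  N(d₂) = 0.400454
Call price V = S·N(d₁) − K·e^{−rT}·N(d₂) = 47.468237 − 29.450590 = 18.017647
φ(d₁) = (1/√(2π))·e^{−d₁²/2} = 0.377440
Γ = φ(d₁) / (S·σ·√T) = 0.008568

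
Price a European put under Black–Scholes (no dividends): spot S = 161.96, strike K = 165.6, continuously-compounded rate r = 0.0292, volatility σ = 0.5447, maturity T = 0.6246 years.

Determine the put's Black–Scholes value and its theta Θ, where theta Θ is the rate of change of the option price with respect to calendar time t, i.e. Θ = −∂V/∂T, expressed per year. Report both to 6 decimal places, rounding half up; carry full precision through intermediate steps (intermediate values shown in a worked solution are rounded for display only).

σ√T = 0.5447·√0.6246 = 0.430485
d₁ = (ln(S/K) + (r+σ²/2)T) / (σ√T) = (ln(161.96/165.6) + (0.0292+0.5447²/2)·0.6246) / 0.430485 = (-0.022226 + 0.110897) / 0.430485 = 0.205980
d₂ = d₁ − σ√T = 0.205980 − 0.430485 = -0.224506
e^{−rT} = e^{−0.0292·0.6246} = 0.981927
N(−d₁) = 0.418403,  N(−d₂) = 0.588818
Put price V = K·e^{−rT}·N(−d₂) − S·N(−d₁) = 95.745997 − 67.764606 = 27.981391
φ(d₁) = (1/√(2π))·e^{−d₁²/2} = 0.390568
Θ = −S·φ(d₁)·σ/(2√T) + r·K·e^{−rT}·N(−d₂) = −21.798729 + 2.795783 = -19.002946

price = 27.981391
Θ = -19.002946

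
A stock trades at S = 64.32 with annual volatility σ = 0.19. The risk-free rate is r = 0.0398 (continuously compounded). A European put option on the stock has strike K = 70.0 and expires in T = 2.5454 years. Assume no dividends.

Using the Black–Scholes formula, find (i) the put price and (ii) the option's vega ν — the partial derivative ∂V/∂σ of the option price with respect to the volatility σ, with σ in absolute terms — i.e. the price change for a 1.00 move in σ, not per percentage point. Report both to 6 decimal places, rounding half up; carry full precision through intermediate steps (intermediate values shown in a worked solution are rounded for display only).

σ√T = 0.19·√2.5454 = 0.303132
d₁ = (ln(S/K) + (r+σ²/2)T) / (σ√T) = (ln(64.32/70.0) + (0.0398+0.19²/2)·2.5454) / 0.303132 = (-0.084625 + 0.147251) / 0.303132 = 0.206599
d₂ = d₁ − σ√T = 0.206599 − 0.303132 = -0.096533
e^{−rT} = e^{−0.0398·2.5454} = 0.903656
N(−d₁) = 0.418161,  N(−d₂) = 0.538451
Put price V = K·e^{−rT}·N(−d₂) − S·N(−d₁) = 34.060218 − 26.896147 = 7.164071
φ(d₁) = (1/√(2π))·e^{−d₁²/2} = 0.390518
ν = S·φ(d₁)·√T = 40.074267

price = 7.164071
ν = 40.074267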